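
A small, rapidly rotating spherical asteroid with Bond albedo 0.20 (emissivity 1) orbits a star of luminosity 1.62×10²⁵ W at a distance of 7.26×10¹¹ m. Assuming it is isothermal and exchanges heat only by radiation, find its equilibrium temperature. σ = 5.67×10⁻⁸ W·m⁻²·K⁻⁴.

First find the stellar flux at distance d: S = L/(4πd²) = 1.62×10²⁵/(4π·(7.26×10¹¹)²) = 2.446 W/m².
For an isothermal sphere, absorbed (1−a)S·πr² = emitted σ·4πr²·T⁴, so T⁴ = (1−a)S/(4σ).
T⁴ = 0.800·2.446/(4·5.67×10⁻⁸) = 8.627×10⁶ K⁴.

T ≈ 54.2 K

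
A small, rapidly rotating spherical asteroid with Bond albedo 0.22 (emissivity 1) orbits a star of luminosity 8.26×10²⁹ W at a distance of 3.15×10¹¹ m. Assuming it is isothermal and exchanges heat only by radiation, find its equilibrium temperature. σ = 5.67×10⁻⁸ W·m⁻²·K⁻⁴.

First find the stellar flux at distance d: S = L/(4πd²) = 8.26×10²⁹/(4π·(3.15×10¹¹)²) = 6.624×10⁵ W/m².
For an isothermal sphere, absorbed (1−a)S·πr² = emitted σ·4πr²·T⁴, so T⁴ = (1−a)S/(4σ).
T⁴ = 0.780·6.624×10⁵/(4·5.67×10⁻⁸) = 2.278×10¹² K⁴.

T ≈ 1230 K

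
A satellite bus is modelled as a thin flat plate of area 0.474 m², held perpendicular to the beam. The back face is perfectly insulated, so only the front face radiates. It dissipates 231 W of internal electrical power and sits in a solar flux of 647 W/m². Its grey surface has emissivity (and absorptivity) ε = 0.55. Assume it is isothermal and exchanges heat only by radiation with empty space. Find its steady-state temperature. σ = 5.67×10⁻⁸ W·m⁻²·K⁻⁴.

At steady state, absorbed solar power + internal power = radiated power.
Absorbed: α·S·A_cross = 0.55·647·0.4740 = 168.7 W (cross-section A).
Total input = 168.7 + 231 = 399.7 W.
Radiated: εσ·A_surf·T⁴ with A_surf = A = 0.4740 m².
T⁴ = 399.7/(0.55·5.67×10⁻⁸·0.4740) = 2.704×10¹⁰ K⁴.

T ≈ 406 K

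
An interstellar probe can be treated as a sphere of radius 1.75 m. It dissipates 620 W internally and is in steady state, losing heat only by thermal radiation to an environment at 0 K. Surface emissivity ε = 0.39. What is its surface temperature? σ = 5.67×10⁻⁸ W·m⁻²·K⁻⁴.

Steady state: internal power = radiated power, P = εσA T⁴.
Radiating area A = 4πr² = 38.48 m².
T⁴ = P/(εσA) = 620/(0.39·5.67×10⁻⁸·38.48) = 7.285×10⁸ K⁴.
T = (7.285×10⁸)^(1/4).

T ≈ 164 K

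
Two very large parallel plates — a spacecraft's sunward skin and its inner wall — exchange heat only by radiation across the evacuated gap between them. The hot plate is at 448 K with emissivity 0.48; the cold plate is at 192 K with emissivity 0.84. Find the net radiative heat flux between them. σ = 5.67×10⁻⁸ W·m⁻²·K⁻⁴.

q ≈ 971 W/m²

For two infinite grey parallel plates, q = σ(T₁⁴ − T₂⁴)/(1/ε₁ + 1/ε₂ − 1).
T₁⁴ − T₂⁴ = 4.028×10¹⁰ − 1.359×10⁹ = 3.892×10¹⁰ K⁴.
1/ε₁ + 1/ε₂ − 1 = 2.083 + 1.190 − 1 = 2.274.
q = 5.67×10⁻⁸ × 3.892×10¹⁰ / 2.274.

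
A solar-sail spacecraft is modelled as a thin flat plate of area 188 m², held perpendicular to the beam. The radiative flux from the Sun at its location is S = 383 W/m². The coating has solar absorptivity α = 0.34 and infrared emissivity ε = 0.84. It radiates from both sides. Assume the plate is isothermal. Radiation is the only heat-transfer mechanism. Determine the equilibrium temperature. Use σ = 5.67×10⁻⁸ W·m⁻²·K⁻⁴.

At equilibrium, absorbed power = emitted power.
Absorbing cross-section = A = 188.0 m²; emitting surface = 2A = 376.0 m² (ratio 2).
αS·A_cross = εσ·A_surf·T⁴  ⇒  T⁴ = αS/(ε·2σ).
T⁴ = 0.340·383/(0.84·2·5.67×10⁻⁸) = 1.367×10⁹ K⁴.
T = (1.367×10⁹)^(1/4).

T ≈ 192 K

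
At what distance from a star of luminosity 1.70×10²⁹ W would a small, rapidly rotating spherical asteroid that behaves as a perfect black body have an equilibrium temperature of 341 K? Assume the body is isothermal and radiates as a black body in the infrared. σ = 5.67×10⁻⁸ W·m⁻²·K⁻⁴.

d ≈ 2.10×10¹² m

For an isothermal black-emitting sphere, (1−a)S·πr² = σ·4πr²·T⁴ ⇒ S = 4σT⁴/(1−a).
S = 4·5.67×10⁻⁸·(341)⁴/1.00 = 3067 W/m².
Flux falls as S = L/(4πd²), so d = √(L/(4πS)) = √(1.70×10²⁹/(4π·3067)).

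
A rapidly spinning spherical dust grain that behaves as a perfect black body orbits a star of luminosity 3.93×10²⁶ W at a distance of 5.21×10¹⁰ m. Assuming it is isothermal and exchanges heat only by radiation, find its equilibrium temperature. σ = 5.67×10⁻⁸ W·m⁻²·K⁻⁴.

T ≈ 475 K

First find the stellar flux at distance d: S = L/(4πd²) = 3.93×10²⁶/(4π·(5.21×10¹⁰)²) = 11520 W/m².
For an isothermal sphere, absorbed (1−a)S·πr² = emitted σ·4πr²·T⁴, so T⁴ = (1−a)S/(4σ).
T⁴ = 1.00·11520/(4·5.67×10⁻⁸) = 5.080×10¹⁰ K⁴.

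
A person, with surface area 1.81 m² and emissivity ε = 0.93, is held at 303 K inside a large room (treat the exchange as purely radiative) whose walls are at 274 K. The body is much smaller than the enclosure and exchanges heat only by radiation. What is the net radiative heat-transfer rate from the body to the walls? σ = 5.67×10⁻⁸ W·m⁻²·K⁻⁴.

For a small grey body in a large enclosure: P_net = εσA(T_body⁴ − T_wall⁴).
A = 1.81 m²; T_body⁴ − T_wall⁴ = 8.429×10⁹ − 5.636×10⁹ = 2.792×10⁹ K⁴.
|P_net| = 0.93·5.67×10⁻⁸·1.810·2.792×10⁹.

P_net ≈ 267 W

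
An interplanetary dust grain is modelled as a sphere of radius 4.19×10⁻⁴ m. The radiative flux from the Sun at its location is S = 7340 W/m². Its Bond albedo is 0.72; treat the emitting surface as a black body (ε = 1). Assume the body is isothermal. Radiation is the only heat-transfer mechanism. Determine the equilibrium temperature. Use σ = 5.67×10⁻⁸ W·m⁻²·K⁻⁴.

T ≈ 309 K

At equilibrium, absorbed power = emitted power.
Absorbing cross-section = πr² = 5.515×10⁻⁷ m²; emitting surface = 4πr² = 2.206×10⁻⁶ m² (ratio 4).
(1−a)S·A_cross = εσ·A_surf·T⁴  ⇒  T⁴ = (1−a)S/(4σ).
T⁴ = 0.280·7340/(4·5.67×10⁻⁸) = 9.062×10⁹ K⁴.
T = (9.062×10⁹)^(1/4).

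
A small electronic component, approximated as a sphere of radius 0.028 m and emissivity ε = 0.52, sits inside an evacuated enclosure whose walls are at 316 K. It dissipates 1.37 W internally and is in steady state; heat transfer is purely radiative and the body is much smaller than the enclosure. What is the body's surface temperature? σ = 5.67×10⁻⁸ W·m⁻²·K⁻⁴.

For a small grey body in a large enclosure, net radiated power = εσA(T⁴ − T_w⁴).
Steady state: P = εσA(T⁴ − T_w⁴) with A = 4πr² = 0.009852 m².
T⁴ = P/(εσA) + T_w⁴ = 1.37/(0.52·5.67×10⁻⁸·0.009852) + (316)⁴
    = 4.716×10⁹ + 9.971×10⁹ = 1.469×10¹⁰ K⁴.

T ≈ 348 K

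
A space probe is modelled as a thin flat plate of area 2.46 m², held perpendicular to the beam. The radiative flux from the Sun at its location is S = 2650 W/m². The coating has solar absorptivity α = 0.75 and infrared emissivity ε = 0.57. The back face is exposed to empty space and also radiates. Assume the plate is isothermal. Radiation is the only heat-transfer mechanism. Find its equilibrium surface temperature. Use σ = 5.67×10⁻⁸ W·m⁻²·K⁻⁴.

T ≈ 419 K

At equilibrium, absorbed power = emitted power.
Absorbing cross-section = A = 2.460 m²; emitting surface = 2A = 4.920 m² (ratio 2).
αS·A_cross = εσ·A_surf·T⁴  ⇒  T⁴ = αS/(ε·2σ).
T⁴ = 0.750·2650/(0.57·2·5.67×10⁻⁸) = 3.075×10¹⁰ K⁴.
T = (3.075×10¹⁰)^(1/4).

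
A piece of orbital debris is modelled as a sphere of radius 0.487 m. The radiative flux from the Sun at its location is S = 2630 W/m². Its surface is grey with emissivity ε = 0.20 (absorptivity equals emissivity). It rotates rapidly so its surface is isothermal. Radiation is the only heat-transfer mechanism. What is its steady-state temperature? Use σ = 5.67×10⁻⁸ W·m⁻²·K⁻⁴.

T ≈ 328 K

At equilibrium, absorbed power = emitted power.
Absorbing cross-section = πr² = 0.7451 m²; emitting surface = 4πr² = 2.980 m² (ratio 4).
εS·A_cross = εσ·A_surf·T⁴  ⇒  T⁴ = S/(4σ)   (ε cancels).
T⁴ = 2630/(4·5.67×10⁻⁸) = 1.160×10¹⁰ K⁴.
T = (1.160×10¹⁰)^(1/4).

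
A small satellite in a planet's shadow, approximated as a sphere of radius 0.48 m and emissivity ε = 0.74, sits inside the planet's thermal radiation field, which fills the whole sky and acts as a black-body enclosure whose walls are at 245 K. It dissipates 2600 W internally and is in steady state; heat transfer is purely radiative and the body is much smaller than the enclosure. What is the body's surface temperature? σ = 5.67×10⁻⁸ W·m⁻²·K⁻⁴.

T ≈ 398 K

For a small grey body in a large enclosure, net radiated power = εσA(T⁴ − T_w⁴).
Steady state: P = εσA(T⁴ − T_w⁴) with A = 4πr² = 2.895 m².
T⁴ = P/(εσA) + T_w⁴ = 2600/(0.74·5.67×10⁻⁸·2.895) + (245)⁴
    = 2.140×10¹⁰ + 3.603×10⁹ = 2.501×10¹⁰ K⁴.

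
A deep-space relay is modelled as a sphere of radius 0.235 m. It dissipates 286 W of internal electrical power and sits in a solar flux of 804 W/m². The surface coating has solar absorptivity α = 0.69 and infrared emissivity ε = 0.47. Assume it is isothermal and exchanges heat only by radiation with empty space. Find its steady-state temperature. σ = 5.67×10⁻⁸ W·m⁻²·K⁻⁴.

At steady state, absorbed solar power + internal power = radiated power.
Absorbed: α·S·A_cross = 0.69·804·0.1735 = 96.25 W (cross-section πr²).
Total input = 96.25 + 286 = 382.2 W.
Radiated: εσ·A_surf·T⁴ with A_surf = 4πr² = 0.6940 m².
T⁴ = 382.2/(0.47·5.67×10⁻⁸·0.6940) = 2.067×10¹⁰ K⁴.

T ≈ 379 K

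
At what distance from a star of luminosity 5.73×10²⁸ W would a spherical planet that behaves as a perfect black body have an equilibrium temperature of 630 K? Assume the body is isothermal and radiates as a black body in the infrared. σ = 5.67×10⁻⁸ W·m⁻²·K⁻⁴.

d ≈ 3.57×10¹¹ m

For an isothermal black-emitting sphere, (1−a)S·πr² = σ·4πr²·T⁴ ⇒ S = 4σT⁴/(1−a).
S = 4·5.67×10⁻⁸·(630)⁴/1.00 = 35730 W/m².
Flux falls as S = L/(4πd²), so d = √(L/(4πS)) = √(5.73×10²⁸/(4π·35730)).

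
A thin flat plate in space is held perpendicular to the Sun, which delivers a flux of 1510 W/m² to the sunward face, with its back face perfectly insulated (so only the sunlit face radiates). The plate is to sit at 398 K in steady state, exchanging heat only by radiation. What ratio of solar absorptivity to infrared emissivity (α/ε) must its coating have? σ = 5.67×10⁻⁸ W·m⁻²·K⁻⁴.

Balance: αS·A = εσ·1A·T⁴ ⇒ α/ε = σT⁴/S.
α/ε = 5.67×10⁻⁸·(398)⁴/1510 = 5.67×10⁻⁸·2.509×10¹⁰/1510.

α/ε ≈ 0.942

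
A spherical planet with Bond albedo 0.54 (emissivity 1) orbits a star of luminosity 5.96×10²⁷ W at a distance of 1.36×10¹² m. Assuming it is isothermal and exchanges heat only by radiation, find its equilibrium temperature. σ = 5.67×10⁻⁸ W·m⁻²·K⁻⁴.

T ≈ 151 K

First find the stellar flux at distance d: S = L/(4πd²) = 5.96×10²⁷/(4π·(1.36×10¹²)²) = 256.4 W/m².
For an isothermal sphere, absorbed (1−a)S·πr² = emitted σ·4πr²·T⁴, so T⁴ = (1−a)S/(4σ).
T⁴ = 0.460·256.4/(4·5.67×10⁻⁸) = 5.201×10⁸ K⁴.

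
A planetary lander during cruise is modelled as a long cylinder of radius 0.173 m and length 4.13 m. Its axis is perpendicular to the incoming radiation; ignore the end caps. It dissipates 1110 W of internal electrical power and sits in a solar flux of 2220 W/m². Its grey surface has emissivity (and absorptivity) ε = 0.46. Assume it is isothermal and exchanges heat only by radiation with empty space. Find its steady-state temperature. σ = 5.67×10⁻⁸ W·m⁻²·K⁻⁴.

T ≈ 385 K

At steady state, absorbed solar power + internal power = radiated power.
Absorbed: α·S·A_cross = 0.46·2220·1.429 = 1459 W (cross-section 2rL).
Total input = 1459 + 1110 = 2569 W.
Radiated: εσ·A_surf·T⁴ with A_surf = 2πrL = 4.489 m².
T⁴ = 2569/(0.46·5.67×10⁻⁸·4.489) = 2.194×10¹⁰ K⁴.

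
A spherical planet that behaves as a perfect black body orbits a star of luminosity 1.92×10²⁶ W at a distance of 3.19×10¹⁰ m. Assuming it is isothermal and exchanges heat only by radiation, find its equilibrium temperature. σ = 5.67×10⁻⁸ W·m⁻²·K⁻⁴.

T ≈ 507 K

First find the stellar flux at distance d: S = L/(4πd²) = 1.92×10²⁶/(4π·(3.19×10¹⁰)²) = 15010 W/m².
For an isothermal sphere, absorbed (1−a)S·πr² = emitted σ·4πr²·T⁴, so T⁴ = (1−a)S/(4σ).
T⁴ = 1.00·15010/(4·5.67×10⁻⁸) = 6.620×10¹⁰ K⁴.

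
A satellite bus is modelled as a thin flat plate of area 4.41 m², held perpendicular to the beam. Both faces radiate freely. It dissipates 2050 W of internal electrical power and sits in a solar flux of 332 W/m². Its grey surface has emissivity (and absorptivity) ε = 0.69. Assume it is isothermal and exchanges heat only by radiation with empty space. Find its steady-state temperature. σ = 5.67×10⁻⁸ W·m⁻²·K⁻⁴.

At steady state, absorbed solar power + internal power = radiated power.
Absorbed: α·S·A_cross = 0.69·332·4.410 = 1010 W (cross-section A).
Total input = 1010 + 2050 = 3060 W.
Radiated: εσ·A_surf·T⁴ with A_surf = 2A = 8.820 m².
T⁴ = 3060/(0.69·5.67×10⁻⁸·8.820) = 8.869×10⁹ K⁴.

T ≈ 307 K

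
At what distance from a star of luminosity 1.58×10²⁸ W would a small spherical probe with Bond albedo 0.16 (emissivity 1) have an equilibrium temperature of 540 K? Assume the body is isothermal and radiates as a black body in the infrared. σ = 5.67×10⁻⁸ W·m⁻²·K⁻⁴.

d ≈ 2.34×10¹¹ m

For an isothermal black-emitting sphere, (1−a)S·πr² = σ·4πr²·T⁴ ⇒ S = 4σT⁴/(1−a).
S = 4·5.67×10⁻⁸·(540)⁴/0.840 = 22960 W/m².
Flux falls as S = L/(4πd²), so d = √(L/(4πS)) = √(1.58×10²⁸/(4π·22960)).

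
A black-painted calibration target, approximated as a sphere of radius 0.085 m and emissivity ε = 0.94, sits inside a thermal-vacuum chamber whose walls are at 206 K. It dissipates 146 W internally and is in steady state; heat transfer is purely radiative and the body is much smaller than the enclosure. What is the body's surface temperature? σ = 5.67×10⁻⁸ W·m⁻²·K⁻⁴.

T ≈ 423 K

For a small grey body in a large enclosure, net radiated power = εσA(T⁴ − T_w⁴).
Steady state: P = εσA(T⁴ − T_w⁴) with A = 4πr² = 0.09079 m².
T⁴ = P/(εσA) + T_w⁴ = 146/(0.94·5.67×10⁻⁸·0.09079) + (206)⁴
    = 3.017×10¹⁰ + 1.801×10⁹ = 3.197×10¹⁰ K⁴.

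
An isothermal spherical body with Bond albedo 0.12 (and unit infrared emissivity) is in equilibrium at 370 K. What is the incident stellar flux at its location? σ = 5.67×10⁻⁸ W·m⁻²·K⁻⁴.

S ≈ 4830 W/m²

(1−a)S·πr² = σ·4πr²·T⁴ ⇒ S = 4σT⁴/(1−a).
S = 4·5.67×10⁻⁸·1.874×10¹⁰/0.880.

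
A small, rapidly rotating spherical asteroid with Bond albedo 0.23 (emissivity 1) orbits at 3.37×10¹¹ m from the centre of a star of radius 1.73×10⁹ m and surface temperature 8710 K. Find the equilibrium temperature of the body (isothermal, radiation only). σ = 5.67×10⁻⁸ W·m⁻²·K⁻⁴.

The star's surface emits σT_*⁴; at distance d the flux is S = σT_*⁴(R_*/d)².
S = 5.67×10⁻⁸·(8710)⁴·(1.73×10⁹/3.37×10¹¹)² = 8600 W/m².
For an isothermal sphere T⁴ = (1−a)S/(4σ) = 2.920×10¹⁰ K⁴.

T ≈ 413 K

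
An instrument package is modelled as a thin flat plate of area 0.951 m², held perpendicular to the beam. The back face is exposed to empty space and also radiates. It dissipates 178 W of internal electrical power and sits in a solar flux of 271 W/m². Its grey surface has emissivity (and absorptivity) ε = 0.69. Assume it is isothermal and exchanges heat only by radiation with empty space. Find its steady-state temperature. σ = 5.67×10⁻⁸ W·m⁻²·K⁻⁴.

T ≈ 263 K

At steady state, absorbed solar power + internal power = radiated power.
Absorbed: α·S·A_cross = 0.69·271·0.9510 = 177.8 W (cross-section A).
Total input = 177.8 + 178 = 355.8 W.
Radiated: εσ·A_surf·T⁴ with A_surf = 2A = 1.902 m².
T⁴ = 355.8/(0.69·5.67×10⁻⁸·1.902) = 4.782×10⁹ K⁴.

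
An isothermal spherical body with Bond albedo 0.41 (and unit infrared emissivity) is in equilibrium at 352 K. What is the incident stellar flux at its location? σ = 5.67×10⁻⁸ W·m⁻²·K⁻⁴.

S ≈ 5900 W/m²

(1−a)S·πr² = σ·4πr²·T⁴ ⇒ S = 4σT⁴/(1−a).
S = 4·5.67×10⁻⁸·1.535×10¹⁰/0.590.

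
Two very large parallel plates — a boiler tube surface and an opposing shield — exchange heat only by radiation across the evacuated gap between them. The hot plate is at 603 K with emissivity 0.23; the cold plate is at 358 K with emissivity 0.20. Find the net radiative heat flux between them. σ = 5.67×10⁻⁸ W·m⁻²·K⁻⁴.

For two infinite grey parallel plates, q = σ(T₁⁴ − T₂⁴)/(1/ε₁ + 1/ε₂ − 1).
T₁⁴ − T₂⁴ = 1.322×10¹¹ − 1.643×10¹⁰ = 1.158×10¹¹ K⁴.
1/ε₁ + 1/ε₂ − 1 = 4.348 + 5.000 − 1 = 8.348.
q = 5.67×10⁻⁸ × 1.158×10¹¹ / 8.348.

q ≈ 786 W/m²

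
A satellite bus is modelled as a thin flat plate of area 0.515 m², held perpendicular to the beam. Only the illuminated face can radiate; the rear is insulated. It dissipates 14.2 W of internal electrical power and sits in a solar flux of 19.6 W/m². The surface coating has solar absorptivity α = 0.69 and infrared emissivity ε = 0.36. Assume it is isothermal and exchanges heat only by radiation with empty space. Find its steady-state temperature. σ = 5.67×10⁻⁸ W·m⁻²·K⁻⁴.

At steady state, absorbed solar power + internal power = radiated power.
Absorbed: α·S·A_cross = 0.69·19.6·0.5150 = 6.965 W (cross-section A).
Total input = 6.965 + 14.2 = 21.16 W.
Radiated: εσ·A_surf·T⁴ with A_surf = A = 0.5150 m².
T⁴ = 21.16/(0.36·5.67×10⁻⁸·0.5150) = 2.013×10⁹ K⁴.

T ≈ 212 K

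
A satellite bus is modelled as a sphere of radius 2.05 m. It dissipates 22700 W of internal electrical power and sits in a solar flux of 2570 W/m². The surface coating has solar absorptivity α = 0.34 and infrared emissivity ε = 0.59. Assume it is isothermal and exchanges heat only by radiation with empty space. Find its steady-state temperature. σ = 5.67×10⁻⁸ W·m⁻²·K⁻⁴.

At steady state, absorbed solar power + internal power = radiated power.
Absorbed: α·S·A_cross = 0.34·2570·13.20 = 11540 W (cross-section πr²).
Total input = 11540 + 22700 = 34240 W.
Radiated: εσ·A_surf·T⁴ with A_surf = 4πr² = 52.81 m².
T⁴ = 34240/(0.59·5.67×10⁻⁸·52.81) = 1.938×10¹⁰ K⁴.

T ≈ 373 K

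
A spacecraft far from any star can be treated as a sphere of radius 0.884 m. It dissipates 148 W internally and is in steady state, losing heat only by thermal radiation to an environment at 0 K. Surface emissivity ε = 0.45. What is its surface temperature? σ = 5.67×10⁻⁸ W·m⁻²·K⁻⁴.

T ≈ 156 K

Steady state: internal power = radiated power, P = εσA T⁴.
Radiating area A = 4πr² = 9.820 m².
T⁴ = P/(εσA) = 148/(0.45·5.67×10⁻⁸·9.820) = 5.907×10⁸ K⁴.
T = (5.907×10⁸)^(1/4).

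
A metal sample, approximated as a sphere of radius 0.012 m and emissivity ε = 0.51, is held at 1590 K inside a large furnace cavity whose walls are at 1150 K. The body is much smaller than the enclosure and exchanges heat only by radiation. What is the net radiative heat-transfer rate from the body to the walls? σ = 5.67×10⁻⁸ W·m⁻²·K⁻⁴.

For a small grey body in a large enclosure: P_net = εσA(T_body⁴ − T_wall⁴).
A = 4πr² = 0.001810 m²; T_body⁴ − T_wall⁴ = 6.391×10¹² − 1.749×10¹² = 4.642×10¹² K⁴.
|P_net| = 0.51·5.67×10⁻⁸·0.001810·4.642×10¹².

P_net ≈ 243 W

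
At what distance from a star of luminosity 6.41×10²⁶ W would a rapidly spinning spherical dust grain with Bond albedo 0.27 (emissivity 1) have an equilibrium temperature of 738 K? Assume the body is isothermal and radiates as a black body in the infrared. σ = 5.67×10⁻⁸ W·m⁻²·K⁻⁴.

For an isothermal black-emitting sphere, (1−a)S·πr² = σ·4πr²·T⁴ ⇒ S = 4σT⁴/(1−a).
S = 4·5.67×10⁻⁸·(738)⁴/0.730 = 92160 W/m².
Flux falls as S = L/(4πd²), so d = √(L/(4πS)) = √(6.41×10²⁶/(4π·92160)).

d ≈ 2.35×10¹⁰ m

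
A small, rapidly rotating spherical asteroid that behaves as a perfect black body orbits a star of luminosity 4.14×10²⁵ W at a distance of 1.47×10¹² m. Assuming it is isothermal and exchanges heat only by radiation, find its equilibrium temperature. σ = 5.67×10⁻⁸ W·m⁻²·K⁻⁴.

First find the stellar flux at distance d: S = L/(4πd²) = 4.14×10²⁵/(4π·(1.47×10¹²)²) = 1.525 W/m².
For an isothermal sphere, absorbed (1−a)S·πr² = emitted σ·4πr²·T⁴, so T⁴ = (1−a)S/(4σ).
T⁴ = 1.00·1.525/(4·5.67×10⁻⁸) = 6.722×10⁶ K⁴.

T ≈ 50.9 K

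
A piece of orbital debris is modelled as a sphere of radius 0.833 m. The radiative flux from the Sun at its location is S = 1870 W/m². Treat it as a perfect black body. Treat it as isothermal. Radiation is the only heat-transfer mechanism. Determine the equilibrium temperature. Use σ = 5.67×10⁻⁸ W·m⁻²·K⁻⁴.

T ≈ 301 K

At equilibrium, absorbed power = emitted power.
Absorbing cross-section = πr² = 2.180 m²; emitting surface = 4πr² = 8.720 m² (ratio 4).
S·A_cross = εσ·A_surf·T⁴  ⇒  T⁴ = S/(4σ).
T⁴ = 1.00·1870/(4·5.67×10⁻⁸) = 8.245×10⁹ K⁴.
T = (8.245×10⁹)^(1/4).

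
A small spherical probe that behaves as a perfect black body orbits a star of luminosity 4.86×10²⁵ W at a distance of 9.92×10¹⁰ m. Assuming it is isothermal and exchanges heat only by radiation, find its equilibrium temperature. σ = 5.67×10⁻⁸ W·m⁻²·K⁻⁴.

First find the stellar flux at distance d: S = L/(4πd²) = 4.86×10²⁵/(4π·(9.92×10¹⁰)²) = 393.0 W/m².
For an isothermal sphere, absorbed (1−a)S·πr² = emitted σ·4πr²·T⁴, so T⁴ = (1−a)S/(4σ).
T⁴ = 1.00·393.0/(4·5.67×10⁻⁸) = 1.733×10⁹ K⁴.

T ≈ 204 K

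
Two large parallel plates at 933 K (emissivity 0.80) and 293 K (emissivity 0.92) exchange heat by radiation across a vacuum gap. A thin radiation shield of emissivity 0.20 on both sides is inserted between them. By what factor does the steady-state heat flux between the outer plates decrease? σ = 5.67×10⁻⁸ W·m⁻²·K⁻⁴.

factor ≈ 7.73

Without shield: q₀ = σΔ(T⁴)/(1/ε₁+1/ε₂−1) with denominator 1.337.
With shield the two gaps are in series; the resistances add: (1/ε₁+1/ε_s−1)+(1/ε_s+1/ε₂−1) = 5.250+5.087 = 10.34.
Heat-flux ratio q₀/q = 10.34/1.337.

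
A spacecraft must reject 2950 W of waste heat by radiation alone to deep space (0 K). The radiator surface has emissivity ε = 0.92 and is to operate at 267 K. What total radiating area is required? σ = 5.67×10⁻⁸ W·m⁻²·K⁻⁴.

P = εσA T⁴ ⇒ A = P/(εσT⁴).
T⁴ = 5.082×10⁹ K⁴.
A = 2950/(0.92 × 5.67×10⁻⁸ × 5.082×10⁹).

A ≈ 11.1 m²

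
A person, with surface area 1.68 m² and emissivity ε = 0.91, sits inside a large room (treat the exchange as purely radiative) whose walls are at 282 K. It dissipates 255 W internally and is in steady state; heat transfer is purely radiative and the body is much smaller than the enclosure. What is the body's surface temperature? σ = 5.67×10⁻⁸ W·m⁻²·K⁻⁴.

For a small grey body in a large enclosure, net radiated power = εσA(T⁴ − T_w⁴).
Steady state: P = εσA(T⁴ − T_w⁴) with A = 1.68 m².
T⁴ = P/(εσA) + T_w⁴ = 255/(0.91·5.67×10⁻⁸·1.680) + (282)⁴
    = 2.942×10⁹ + 6.324×10⁹ = 9.266×10⁹ K⁴.

T ≈ 310 K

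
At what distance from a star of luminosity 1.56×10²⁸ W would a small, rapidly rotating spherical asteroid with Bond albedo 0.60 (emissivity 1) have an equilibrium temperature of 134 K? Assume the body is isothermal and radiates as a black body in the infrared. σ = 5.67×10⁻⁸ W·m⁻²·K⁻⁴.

d ≈ 2.61×10¹² m

For an isothermal black-emitting sphere, (1−a)S·πr² = σ·4πr²·T⁴ ⇒ S = 4σT⁴/(1−a).
S = 4·5.67×10⁻⁸·(134)⁴/0.400 = 182.8 W/m².
Flux falls as S = L/(4πd²), so d = √(L/(4πS)) = √(1.56×10²⁸/(4π·182.8)).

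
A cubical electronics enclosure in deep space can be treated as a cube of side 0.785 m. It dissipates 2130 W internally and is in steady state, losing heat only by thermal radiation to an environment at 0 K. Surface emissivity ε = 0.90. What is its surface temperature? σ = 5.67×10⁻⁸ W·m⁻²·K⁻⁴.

Steady state: internal power = radiated power, P = εσA T⁴.
Radiating area A = 6L² = 3.697 m².
T⁴ = P/(εσA) = 2130/(0.90·5.67×10⁻⁸·3.697) = 1.129×10¹⁰ K⁴.
T = (1.129×10¹⁰)^(1/4).

T ≈ 326 K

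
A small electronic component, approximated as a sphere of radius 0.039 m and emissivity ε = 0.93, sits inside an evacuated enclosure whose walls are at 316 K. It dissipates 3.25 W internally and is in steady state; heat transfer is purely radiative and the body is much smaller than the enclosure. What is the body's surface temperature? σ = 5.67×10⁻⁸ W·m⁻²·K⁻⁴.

T ≈ 339 K

For a small grey body in a large enclosure, net radiated power = εσA(T⁴ − T_w⁴).
Steady state: P = εσA(T⁴ − T_w⁴) with A = 4πr² = 0.01911 m².
T⁴ = P/(εσA) + T_w⁴ = 3.25/(0.93·5.67×10⁻⁸·0.01911) + (316)⁴
    = 3.225×10⁹ + 9.971×10⁹ = 1.320×10¹⁰ K⁴.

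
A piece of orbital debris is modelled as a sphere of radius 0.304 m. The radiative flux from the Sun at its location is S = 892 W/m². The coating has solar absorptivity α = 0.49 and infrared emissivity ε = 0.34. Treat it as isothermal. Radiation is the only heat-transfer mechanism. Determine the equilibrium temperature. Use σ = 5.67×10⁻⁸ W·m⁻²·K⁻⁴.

T ≈ 274 K

At equilibrium, absorbed power = emitted power.
Absorbing cross-section = πr² = 0.2903 m²; emitting surface = 4πr² = 1.161 m² (ratio 4).
αS·A_cross = εσ·A_surf·T⁴  ⇒  T⁴ = αS/(ε·4σ).
T⁴ = 0.490·892/(0.34·4·5.67×10⁻⁸) = 5.668×10⁹ K⁴.
T = (5.668×10⁹)^(1/4).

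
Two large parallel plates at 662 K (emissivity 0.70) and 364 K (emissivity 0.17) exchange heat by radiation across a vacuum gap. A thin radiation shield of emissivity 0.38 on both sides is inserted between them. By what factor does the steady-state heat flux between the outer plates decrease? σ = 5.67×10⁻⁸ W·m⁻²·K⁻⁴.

Without shield: q₀ = σΔ(T⁴)/(1/ε₁+1/ε₂−1) with denominator 6.311.
With shield the two gaps are in series; the resistances add: (1/ε₁+1/ε_s−1)+(1/ε_s+1/ε₂−1) = 3.060+7.514 = 10.57.
Heat-flux ratio q₀/q = 10.57/6.311.

factor ≈ 1.68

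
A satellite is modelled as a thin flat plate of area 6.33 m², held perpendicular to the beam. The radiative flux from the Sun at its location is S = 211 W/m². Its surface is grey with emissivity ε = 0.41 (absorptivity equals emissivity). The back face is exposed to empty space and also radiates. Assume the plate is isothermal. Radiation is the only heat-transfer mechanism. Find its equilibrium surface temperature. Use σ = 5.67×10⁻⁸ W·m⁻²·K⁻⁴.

At equilibrium, absorbed power = emitted power.
Absorbing cross-section = A = 6.330 m²; emitting surface = 2A = 12.66 m² (ratio 2).
εS·A_cross = εσ·A_surf·T⁴  ⇒  T⁴ = S/(2σ)   (ε cancels).
T⁴ = 211/(2·5.67×10⁻⁸) = 1.861×10⁹ K⁴.
T = (1.861×10⁹)^(1/4).

T ≈ 208 K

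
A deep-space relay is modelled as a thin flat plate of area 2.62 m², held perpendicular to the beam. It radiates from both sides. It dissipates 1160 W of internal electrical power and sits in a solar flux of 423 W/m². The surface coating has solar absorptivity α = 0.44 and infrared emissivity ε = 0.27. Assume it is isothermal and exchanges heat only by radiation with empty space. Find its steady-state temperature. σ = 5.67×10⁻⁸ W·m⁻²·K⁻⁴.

T ≈ 379 K

At steady state, absorbed solar power + internal power = radiated power.
Absorbed: α·S·A_cross = 0.44·423·2.620 = 487.6 W (cross-section A).
Total input = 487.6 + 1160 = 1648 W.
Radiated: εσ·A_surf·T⁴ with A_surf = 2A = 5.240 m².
T⁴ = 1648/(0.27·5.67×10⁻⁸·5.240) = 2.054×10¹⁰ K⁴.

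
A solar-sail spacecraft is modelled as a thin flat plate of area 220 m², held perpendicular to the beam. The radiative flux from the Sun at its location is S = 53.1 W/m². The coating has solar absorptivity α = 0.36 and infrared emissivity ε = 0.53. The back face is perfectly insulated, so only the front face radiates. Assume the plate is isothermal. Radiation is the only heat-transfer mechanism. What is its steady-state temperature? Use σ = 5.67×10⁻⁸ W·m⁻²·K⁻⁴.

At equilibrium, absorbed power = emitted power.
Absorbing cross-section = A = 220.0 m²; emitting surface = A = 220.0 m² (ratio 1).
αS·A_cross = εσ·A_surf·T⁴  ⇒  T⁴ = αS/(ε·1σ).
T⁴ = 0.360·53.1/(0.53·1·5.67×10⁻⁸) = 6.361×10⁸ K⁴.
T = (6.361×10⁸)^(1/4).

T ≈ 159 K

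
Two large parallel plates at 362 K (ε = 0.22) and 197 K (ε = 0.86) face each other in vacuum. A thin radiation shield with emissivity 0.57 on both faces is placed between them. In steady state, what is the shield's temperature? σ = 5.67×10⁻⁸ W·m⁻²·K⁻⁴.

T_s ≈ 274 K

In steady state the net flux on the hot side equals that on the cold side.
σ(T₁⁴−T_s⁴)/D₁ = σ(T_s⁴−T₂⁴)/D₂, with D₁ = 1/ε₁+1/ε_s−1 = 5.300, D₂ = 1/ε_s+1/ε₂−1 = 1.917.
Solve for T_s⁴: T_s⁴ = (D₂·T₁⁴ + D₁·T₂⁴)/(D₁+D₂) = 5.668×10⁹ K⁴.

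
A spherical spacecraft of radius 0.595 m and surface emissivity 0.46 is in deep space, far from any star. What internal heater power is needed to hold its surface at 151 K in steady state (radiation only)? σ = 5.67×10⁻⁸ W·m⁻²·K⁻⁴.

P = εσ·4πr²·T⁴.
4πr² = 4.449 m²; T⁴ = 5.199×10⁸ K⁴.
P = 0.46·5.67×10⁻⁸·4.449·5.199×10⁸.

P ≈ 60.3 W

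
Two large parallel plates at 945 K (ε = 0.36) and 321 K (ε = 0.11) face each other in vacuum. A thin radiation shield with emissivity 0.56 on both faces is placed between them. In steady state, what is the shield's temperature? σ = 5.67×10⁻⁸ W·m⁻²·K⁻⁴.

In steady state the net flux on the hot side equals that on the cold side.
σ(T₁⁴−T_s⁴)/D₁ = σ(T_s⁴−T₂⁴)/D₂, with D₁ = 1/ε₁+1/ε_s−1 = 3.563, D₂ = 1/ε_s+1/ε₂−1 = 9.877.
Solve for T_s⁴: T_s⁴ = (D₂·T₁⁴ + D₁·T₂⁴)/(D₁+D₂) = 5.889×10¹¹ K⁴.

T_s ≈ 876 K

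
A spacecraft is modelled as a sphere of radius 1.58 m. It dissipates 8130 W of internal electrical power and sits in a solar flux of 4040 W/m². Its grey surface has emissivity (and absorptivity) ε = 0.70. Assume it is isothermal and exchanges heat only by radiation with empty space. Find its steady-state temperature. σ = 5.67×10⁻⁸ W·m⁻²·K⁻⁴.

T ≈ 395 K

At steady state, absorbed solar power + internal power = radiated power.
Absorbed: α·S·A_cross = 0.70·4040·7.843 = 22180 W (cross-section πr²).
Total input = 22180 + 8130 = 30310 W.
Radiated: εσ·A_surf·T⁴ with A_surf = 4πr² = 31.37 m².
T⁴ = 30310/(0.70·5.67×10⁻⁸·31.37) = 2.434×10¹⁰ K⁴.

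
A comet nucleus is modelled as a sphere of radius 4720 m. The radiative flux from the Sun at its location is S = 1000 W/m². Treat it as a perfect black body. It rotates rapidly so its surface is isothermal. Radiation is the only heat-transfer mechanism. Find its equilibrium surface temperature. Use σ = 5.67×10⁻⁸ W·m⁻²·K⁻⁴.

T ≈ 258 K

At equilibrium, absorbed power = emitted power.
Absorbing cross-section = πr² = 6.999×10⁷ m²; emitting surface = 4πr² = 2.800×10⁸ m² (ratio 4).
S·A_cross = εσ·A_surf·T⁴  ⇒  T⁴ = S/(4σ).
T⁴ = 1.00·1000/(4·5.67×10⁻⁸) = 4.409×10⁹ K⁴.
T = (4.409×10⁹)^(1/4).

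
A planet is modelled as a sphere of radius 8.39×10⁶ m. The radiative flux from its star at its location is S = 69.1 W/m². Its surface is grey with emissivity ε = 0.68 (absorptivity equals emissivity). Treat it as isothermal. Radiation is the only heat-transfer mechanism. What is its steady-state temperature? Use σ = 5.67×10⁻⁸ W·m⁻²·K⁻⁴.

T ≈ 132 K

At equilibrium, absorbed power = emitted power.
Absorbing cross-section = πr² = 2.211×10¹⁴ m²; emitting surface = 4πr² = 8.846×10¹⁴ m² (ratio 4).
εS·A_cross = εσ·A_surf·T⁴  ⇒  T⁴ = S/(4σ)   (ε cancels).
T⁴ = 69.1/(4·5.67×10⁻⁸) = 3.047×10⁸ K⁴.
T = (3.047×10⁸)^(1/4).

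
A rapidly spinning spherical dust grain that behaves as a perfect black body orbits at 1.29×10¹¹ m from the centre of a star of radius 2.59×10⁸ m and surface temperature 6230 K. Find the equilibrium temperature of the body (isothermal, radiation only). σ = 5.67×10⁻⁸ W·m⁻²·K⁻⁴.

The star's surface emits σT_*⁴; at distance d the flux is S = σT_*⁴(R_*/d)².
S = 5.67×10⁻⁸·(6230)⁴·(2.59×10⁸/1.29×10¹¹)² = 344.3 W/m².
For an isothermal sphere T⁴ = (1−a)S/(4σ) = 1.518×10⁹ K⁴.

T ≈ 197 K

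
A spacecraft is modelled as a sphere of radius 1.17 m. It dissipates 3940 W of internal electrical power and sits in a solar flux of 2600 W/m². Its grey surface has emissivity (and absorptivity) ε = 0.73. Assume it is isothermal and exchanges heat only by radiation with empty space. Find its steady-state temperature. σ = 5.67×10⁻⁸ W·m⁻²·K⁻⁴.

T ≈ 361 K

At steady state, absorbed solar power + internal power = radiated power.
Absorbed: α·S·A_cross = 0.73·2600·4.301 = 8162 W (cross-section πr²).
Total input = 8162 + 3940 = 12100 W.
Radiated: εσ·A_surf·T⁴ with A_surf = 4πr² = 17.20 m².
T⁴ = 12100/(0.73·5.67×10⁻⁸·17.20) = 1.700×10¹⁰ K⁴.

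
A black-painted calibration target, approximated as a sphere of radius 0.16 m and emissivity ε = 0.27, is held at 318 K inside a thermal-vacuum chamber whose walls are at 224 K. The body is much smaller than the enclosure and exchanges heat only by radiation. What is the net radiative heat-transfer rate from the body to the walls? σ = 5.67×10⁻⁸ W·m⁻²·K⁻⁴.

For a small grey body in a large enclosure: P_net = εσA(T_body⁴ − T_wall⁴).
A = 4πr² = 0.3217 m²; T_body⁴ − T_wall⁴ = 1.023×10¹⁰ − 2.518×10⁹ = 7.708×10⁹ K⁴.
|P_net| = 0.27·5.67×10⁻⁸·0.3217·7.708×10⁹.

P_net ≈ 38.0 W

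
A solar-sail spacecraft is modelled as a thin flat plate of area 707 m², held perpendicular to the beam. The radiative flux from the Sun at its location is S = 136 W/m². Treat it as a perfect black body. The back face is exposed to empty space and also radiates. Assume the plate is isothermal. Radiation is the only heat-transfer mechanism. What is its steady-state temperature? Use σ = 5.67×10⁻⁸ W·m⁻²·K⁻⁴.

At equilibrium, absorbed power = emitted power.
Absorbing cross-section = A = 707.0 m²; emitting surface = 2A = 1414 m² (ratio 2).
S·A_cross = εσ·A_surf·T⁴  ⇒  T⁴ = S/(2σ).
T⁴ = 1.00·136/(2·5.67×10⁻⁸) = 1.199×10⁹ K⁴.
T = (1.199×10⁹)^(1/4).

T ≈ 186 K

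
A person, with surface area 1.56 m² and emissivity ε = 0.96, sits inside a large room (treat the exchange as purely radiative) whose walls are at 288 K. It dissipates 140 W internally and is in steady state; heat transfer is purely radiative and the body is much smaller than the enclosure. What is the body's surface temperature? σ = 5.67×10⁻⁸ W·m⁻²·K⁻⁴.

For a small grey body in a large enclosure, net radiated power = εσA(T⁴ − T_w⁴).
Steady state: P = εσA(T⁴ − T_w⁴) with A = 1.56 m².
T⁴ = P/(εσA) + T_w⁴ = 140/(0.96·5.67×10⁻⁸·1.560) + (288)⁴
    = 1.649×10⁹ + 6.880×10⁹ = 8.528×10⁹ K⁴.

T ≈ 304 K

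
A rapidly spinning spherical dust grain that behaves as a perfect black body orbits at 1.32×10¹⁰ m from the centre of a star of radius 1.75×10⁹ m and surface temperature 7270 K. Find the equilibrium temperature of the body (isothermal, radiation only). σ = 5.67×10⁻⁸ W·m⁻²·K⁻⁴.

The star's surface emits σT_*⁴; at distance d the flux is S = σT_*⁴(R_*/d)².
S = 5.67×10⁻⁸·(7270)⁴·(1.75×10⁹/1.32×10¹⁰)² = 2.784×10⁶ W/m².
For an isothermal sphere T⁴ = (1−a)S/(4σ) = 1.227×10¹³ K⁴.

T ≈ 1870 K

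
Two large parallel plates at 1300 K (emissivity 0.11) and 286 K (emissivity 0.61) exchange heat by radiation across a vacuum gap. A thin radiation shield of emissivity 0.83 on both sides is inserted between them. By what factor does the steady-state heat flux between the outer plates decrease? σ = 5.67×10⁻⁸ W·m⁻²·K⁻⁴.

Without shield: q₀ = σΔ(T⁴)/(1/ε₁+1/ε₂−1) with denominator 9.730.
With shield the two gaps are in series; the resistances add: (1/ε₁+1/ε_s−1)+(1/ε_s+1/ε₂−1) = 9.296+1.844 = 11.14.
Heat-flux ratio q₀/q = 11.14/9.730.

factor ≈ 1.14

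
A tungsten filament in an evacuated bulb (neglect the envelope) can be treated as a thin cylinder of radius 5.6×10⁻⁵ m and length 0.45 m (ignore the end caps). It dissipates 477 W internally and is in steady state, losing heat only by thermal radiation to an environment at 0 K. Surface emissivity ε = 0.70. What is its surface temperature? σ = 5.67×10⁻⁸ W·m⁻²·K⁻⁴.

T ≈ 2950 K

Steady state: internal power = radiated power, P = εσA T⁴.
Radiating area A = 2πrL = 1.583×10⁻⁴ m².
T⁴ = P/(εσA) = 477/(0.70·5.67×10⁻⁸·1.583×10⁻⁴) = 7.590×10¹³ K⁴.
T = (7.590×10¹³)^(1/4).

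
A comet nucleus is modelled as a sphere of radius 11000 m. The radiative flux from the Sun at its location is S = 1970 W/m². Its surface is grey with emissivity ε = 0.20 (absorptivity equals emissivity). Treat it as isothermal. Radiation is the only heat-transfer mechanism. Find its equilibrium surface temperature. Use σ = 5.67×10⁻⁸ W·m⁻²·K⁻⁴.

At equilibrium, absorbed power = emitted power.
Absorbing cross-section = πr² = 3.801×10⁸ m²; emitting surface = 4πr² = 1.521×10⁹ m² (ratio 4).
εS·A_cross = εσ·A_surf·T⁴  ⇒  T⁴ = S/(4σ)   (ε cancels).
T⁴ = 1970/(4·5.67×10⁻⁸) = 8.686×10⁹ K⁴.
T = (8.686×10⁹)^(1/4).

T ≈ 305 K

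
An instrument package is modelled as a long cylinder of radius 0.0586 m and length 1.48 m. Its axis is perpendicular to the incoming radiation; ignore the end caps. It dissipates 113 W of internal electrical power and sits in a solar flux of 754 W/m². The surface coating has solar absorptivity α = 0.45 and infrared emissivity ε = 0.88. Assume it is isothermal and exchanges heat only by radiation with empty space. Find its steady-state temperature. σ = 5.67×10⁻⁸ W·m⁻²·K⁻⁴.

At steady state, absorbed solar power + internal power = radiated power.
Absorbed: α·S·A_cross = 0.45·754·0.1735 = 58.85 W (cross-section 2rL).
Total input = 58.85 + 113 = 171.9 W.
Radiated: εσ·A_surf·T⁴ with A_surf = 2πrL = 0.5449 m².
T⁴ = 171.9/(0.88·5.67×10⁻⁸·0.5449) = 6.321×10⁹ K⁴.

T ≈ 282 K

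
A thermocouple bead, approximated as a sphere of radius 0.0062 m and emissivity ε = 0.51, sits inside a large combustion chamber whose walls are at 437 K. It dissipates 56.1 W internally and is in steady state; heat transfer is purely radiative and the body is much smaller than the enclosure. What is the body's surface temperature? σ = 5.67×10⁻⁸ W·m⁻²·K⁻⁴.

T ≈ 1420 K

For a small grey body in a large enclosure, net radiated power = εσA(T⁴ − T_w⁴).
Steady state: P = εσA(T⁴ − T_w⁴) with A = 4πr² = 4.831×10⁻⁴ m².
T⁴ = P/(εσA) + T_w⁴ = 56.1/(0.51·5.67×10⁻⁸·4.831×10⁻⁴) + (437)⁴
    = 4.016×10¹² + 3.647×10¹⁰ = 4.053×10¹² K⁴.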